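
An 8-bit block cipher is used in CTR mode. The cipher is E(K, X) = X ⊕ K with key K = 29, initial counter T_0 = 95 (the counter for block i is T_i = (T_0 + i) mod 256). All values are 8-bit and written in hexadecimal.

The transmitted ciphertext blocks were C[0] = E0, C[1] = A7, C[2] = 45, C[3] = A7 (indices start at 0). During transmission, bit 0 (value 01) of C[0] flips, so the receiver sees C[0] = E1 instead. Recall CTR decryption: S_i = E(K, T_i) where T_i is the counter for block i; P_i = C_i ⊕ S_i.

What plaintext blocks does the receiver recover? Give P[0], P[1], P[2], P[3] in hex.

Only C[0] changed, to E1. In CTR, a change in C_i flips the same bit in P_i only; the keystream is unaffected. Decrypting the received ciphertext:
P[0]: T = 95, S = E(K, T) = BC; E1 ⊕ BC = 5D.
P[1]: T = 96, S = E(K, T) = BF; A7 ⊕ BF = 18.
P[2]: T = 97, S = E(K, T) = BE; 45 ⊕ BE = FB.
P[3]: T = 98, S = E(K, T) = B1; A7 ⊕ B1 = 16.
Blocks that differ from the original plaintext: P[0].

P[0] = 5D, P[1] = 18, P[2] = FB, P[3] = 16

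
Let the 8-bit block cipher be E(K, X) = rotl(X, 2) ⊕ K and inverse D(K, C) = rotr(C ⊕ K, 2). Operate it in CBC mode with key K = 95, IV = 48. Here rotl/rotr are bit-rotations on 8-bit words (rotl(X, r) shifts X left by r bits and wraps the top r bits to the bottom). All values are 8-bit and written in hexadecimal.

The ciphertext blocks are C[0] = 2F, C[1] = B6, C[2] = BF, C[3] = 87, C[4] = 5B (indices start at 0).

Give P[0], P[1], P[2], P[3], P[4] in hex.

P[0] = E6, P[1] = E7, P[2] = 3C, P[3] = 3B, P[4] = 34

CBC decryption: P_i = D(K, C_i) ⊕ C_{i−1}, with C_{−1} = IV.
P[0]: D(K, 2F) = AE; AE ⊕ 48 = E6.
P[1]: D(K, B6) = C8; C8 ⊕ 2F = E7.
P[2]: D(K, BF) = 8A; 8A ⊕ B6 = 3C.
P[3]: D(K, 87) = 84; 84 ⊕ BF = 3B.
P[4]: D(K, 5B) = B3; B3 ⊕ 87 = 34.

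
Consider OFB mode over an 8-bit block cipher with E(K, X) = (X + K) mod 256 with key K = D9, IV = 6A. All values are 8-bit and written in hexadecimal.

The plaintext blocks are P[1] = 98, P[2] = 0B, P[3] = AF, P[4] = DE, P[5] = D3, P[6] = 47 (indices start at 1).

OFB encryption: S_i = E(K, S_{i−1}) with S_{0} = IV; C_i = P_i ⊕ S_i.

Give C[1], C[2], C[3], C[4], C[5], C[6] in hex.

C[1] = DB, C[2] = 17, C[3] = 5A, C[4] = 10, C[5] = 74, C[6] = C7

C[1]: S = E(K, 6A) = 43; 98 ⊕ 43 = DB.
C[2]: S = E(K, 43) = 1C; 0B ⊕ 1C = 17.
C[3]: S = E(K, 1C) = F5; AF ⊕ F5 = 5A.
C[4]: S = E(K, F5) = CE; DE ⊕ CE = 10.
C[5]: S = E(K, CE) = A7; D3 ⊕ A7 = 74.
C[6]: S = E(K, A7) = 80; 47 ⊕ 80 = C7.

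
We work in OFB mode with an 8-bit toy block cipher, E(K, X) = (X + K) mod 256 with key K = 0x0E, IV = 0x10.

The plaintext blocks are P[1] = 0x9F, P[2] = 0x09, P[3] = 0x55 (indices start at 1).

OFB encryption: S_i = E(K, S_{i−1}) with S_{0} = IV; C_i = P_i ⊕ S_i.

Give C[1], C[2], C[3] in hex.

C[1] = 0x81, C[2] = 0x25, C[3] = 0x6F

C[1]: S = E(K, 0x10) = 0x1E; 0x9F ⊕ 0x1E = 0x81.
C[2]: S = E(K, 0x1E) = 0x2C; 0x09 ⊕ 0x2C = 0x25.
C[3]: S = E(K, 0x2C) = 0x3A; 0x55 ⊕ 0x3A = 0x6F.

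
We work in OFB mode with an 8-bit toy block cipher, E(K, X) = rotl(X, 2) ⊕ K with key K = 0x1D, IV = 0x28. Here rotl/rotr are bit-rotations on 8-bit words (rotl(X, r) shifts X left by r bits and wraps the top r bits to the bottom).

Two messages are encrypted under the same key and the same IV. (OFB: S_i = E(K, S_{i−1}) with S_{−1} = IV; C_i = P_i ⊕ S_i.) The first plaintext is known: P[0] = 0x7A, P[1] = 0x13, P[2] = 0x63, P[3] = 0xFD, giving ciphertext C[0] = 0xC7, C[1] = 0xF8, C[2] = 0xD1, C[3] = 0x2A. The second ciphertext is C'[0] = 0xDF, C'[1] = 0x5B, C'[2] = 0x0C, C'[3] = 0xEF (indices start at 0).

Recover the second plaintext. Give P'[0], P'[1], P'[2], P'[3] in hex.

In OFB with a reused IV, both messages share the same keystream S_i, so C_i ⊕ C'_i = P_i ⊕ P'_i and thus P'_i = P_i ⊕ C_i ⊕ C'_i.
P'[0]: 0x7A ⊕ 0xC7 ⊕ 0xDF = 0x62.
P'[1]: 0x13 ⊕ 0xF8 ⊕ 0x5B = 0xB0.
P'[2]: 0x63 ⊕ 0xD1 ⊕ 0x0C = 0xBE.
P'[3]: 0xFD ⊕ 0x2A ⊕ 0xEF = 0x38.

P'[0] = 0x62, P'[1] = 0xB0, P'[2] = 0xBE, P'[3] = 0x38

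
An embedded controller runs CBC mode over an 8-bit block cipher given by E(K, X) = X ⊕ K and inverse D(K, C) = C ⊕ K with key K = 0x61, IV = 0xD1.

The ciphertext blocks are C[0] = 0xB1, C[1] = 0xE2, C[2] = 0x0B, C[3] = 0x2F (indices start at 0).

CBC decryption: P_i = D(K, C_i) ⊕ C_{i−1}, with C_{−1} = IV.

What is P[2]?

P[2]: D(K, 0x0B) = 0x6A; 0x6A ⊕ 0xE2 = 0x88.

P[2] = 0x88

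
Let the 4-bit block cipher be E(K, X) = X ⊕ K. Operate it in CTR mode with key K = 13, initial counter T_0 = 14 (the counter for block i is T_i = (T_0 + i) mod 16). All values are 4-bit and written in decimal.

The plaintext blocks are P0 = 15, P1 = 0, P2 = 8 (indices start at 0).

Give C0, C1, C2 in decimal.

C0 = 12, C1 = 2, C2 = 5

CTR encryption: S_i = E(K, T_i) where T_i is the counter for block i; C_i = P_i ⊕ S_i.
C0: T = 14, S = E(K, T) = 3; 15 ⊕ 3 = 12.
C1: T = 15, S = E(K, T) = 2; 0 ⊕ 2 = 2.
C2: T = 0, S = E(K, T) = 13; 8 ⊕ 13 = 5.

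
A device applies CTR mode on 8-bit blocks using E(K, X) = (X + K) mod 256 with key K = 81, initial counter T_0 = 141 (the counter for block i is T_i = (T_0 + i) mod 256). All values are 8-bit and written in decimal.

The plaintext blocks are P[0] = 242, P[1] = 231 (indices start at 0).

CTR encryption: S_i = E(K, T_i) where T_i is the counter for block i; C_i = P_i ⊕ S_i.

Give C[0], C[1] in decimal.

C[0]: T = 141, S = E(K, T) = 222; 242 ⊕ 222 = 44.
C[1]: T = 142, S = E(K, T) = 223; 231 ⊕ 223 = 56.

C[0] = 44, C[1] = 56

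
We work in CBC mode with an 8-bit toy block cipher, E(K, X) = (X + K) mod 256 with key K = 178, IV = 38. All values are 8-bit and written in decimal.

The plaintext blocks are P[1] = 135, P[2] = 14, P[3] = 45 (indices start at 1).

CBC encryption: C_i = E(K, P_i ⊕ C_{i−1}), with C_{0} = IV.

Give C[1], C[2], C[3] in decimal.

C[1]: P[1] ⊕ 38 = 161; E(K, 161) = 83.
C[2]: P[2] ⊕ 83 = 93; E(K, 93) = 15.
C[3]: P[3] ⊕ 15 = 34; E(K, 34) = 212.

C[1] = 83, C[2] = 15, C[3] = 212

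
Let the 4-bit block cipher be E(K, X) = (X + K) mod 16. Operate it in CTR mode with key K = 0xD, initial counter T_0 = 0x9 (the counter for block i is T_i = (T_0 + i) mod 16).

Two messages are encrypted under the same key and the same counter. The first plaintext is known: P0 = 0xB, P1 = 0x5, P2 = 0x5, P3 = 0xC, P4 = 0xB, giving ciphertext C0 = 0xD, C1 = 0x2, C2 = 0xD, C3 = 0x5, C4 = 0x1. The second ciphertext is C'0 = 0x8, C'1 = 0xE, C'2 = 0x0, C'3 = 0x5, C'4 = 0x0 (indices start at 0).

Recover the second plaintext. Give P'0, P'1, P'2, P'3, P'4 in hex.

In CTR with a reused counter, both messages share the same keystream S_i, so C_i ⊕ C'_i = P_i ⊕ P'_i and thus P'_i = P_i ⊕ C_i ⊕ C'_i.
P'0: 0xB ⊕ 0xD ⊕ 0x8 = 0xE.
P'1: 0x5 ⊕ 0x2 ⊕ 0xE = 0x9.
P'2: 0x5 ⊕ 0xD ⊕ 0x0 = 0x8.
P'3: 0xC ⊕ 0x5 ⊕ 0x5 = 0xC.
P'4: 0xB ⊕ 0x1 ⊕ 0x0 = 0xA.

P'0 = 0xE, P'1 = 0x9, P'2 = 0x8, P'3 = 0xC, P'4 = 0xA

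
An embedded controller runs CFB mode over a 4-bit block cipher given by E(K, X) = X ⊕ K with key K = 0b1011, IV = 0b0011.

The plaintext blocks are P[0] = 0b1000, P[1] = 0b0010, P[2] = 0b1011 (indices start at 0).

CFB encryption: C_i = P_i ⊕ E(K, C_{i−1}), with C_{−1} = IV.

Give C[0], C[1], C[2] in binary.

C[0] = 0b0000, C[1] = 0b1001, C[2] = 0b1001

C[0]: E(K, 0b0011) = 0b1000; 0b1000 ⊕ 0b1000 = 0b0000.
C[1]: E(K, 0b0000) = 0b1011; 0b0010 ⊕ 0b1011 = 0b1001.
C[2]: E(K, 0b1001) = 0b0010; 0b1011 ⊕ 0b0010 = 0b1001.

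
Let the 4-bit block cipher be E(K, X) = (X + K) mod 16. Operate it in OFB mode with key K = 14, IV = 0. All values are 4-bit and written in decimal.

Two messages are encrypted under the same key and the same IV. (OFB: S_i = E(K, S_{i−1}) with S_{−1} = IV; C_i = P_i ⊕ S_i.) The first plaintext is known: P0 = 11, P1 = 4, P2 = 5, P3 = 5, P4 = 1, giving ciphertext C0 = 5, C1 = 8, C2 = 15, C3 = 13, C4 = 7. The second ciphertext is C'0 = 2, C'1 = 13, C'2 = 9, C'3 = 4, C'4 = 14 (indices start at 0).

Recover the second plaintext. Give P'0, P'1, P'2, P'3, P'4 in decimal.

In OFB with a reused IV, both messages share the same keystream S_i, so C_i ⊕ C'_i = P_i ⊕ P'_i and thus P'_i = P_i ⊕ C_i ⊕ C'_i.
P'0: 11 ⊕ 5 ⊕ 2 = 12.
P'1: 4 ⊕ 8 ⊕ 13 = 1.
P'2: 5 ⊕ 15 ⊕ 9 = 3.
P'3: 5 ⊕ 13 ⊕ 4 = 12.
P'4: 1 ⊕ 7 ⊕ 14 = 8.

P'0 = 12, P'1 = 1, P'2 = 3, P'3 = 12, P'4 = 8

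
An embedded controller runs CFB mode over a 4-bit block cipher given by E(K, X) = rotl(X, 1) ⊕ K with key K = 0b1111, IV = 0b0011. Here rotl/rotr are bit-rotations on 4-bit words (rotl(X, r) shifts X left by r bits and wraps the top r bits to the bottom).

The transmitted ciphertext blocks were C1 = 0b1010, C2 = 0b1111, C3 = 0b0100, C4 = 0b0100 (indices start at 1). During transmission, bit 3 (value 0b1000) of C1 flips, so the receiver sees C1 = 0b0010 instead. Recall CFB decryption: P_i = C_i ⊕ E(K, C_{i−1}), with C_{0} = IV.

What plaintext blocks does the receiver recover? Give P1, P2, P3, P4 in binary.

Only C1 changed, to 0b0010. In CFB, a change in C_i flips the same bit in P_i and garbles P_{i+1}. Decrypting the received ciphertext:
P1: E(K, 0b0011) = 0b1001; 0b0010 ⊕ 0b1001 = 0b1011.
P2: E(K, 0b0010) = 0b1011; 0b1111 ⊕ 0b1011 = 0b0100.
P3: E(K, 0b1111) = 0b0000; 0b0100 ⊕ 0b0000 = 0b0100.
P4: E(K, 0b0100) = 0b0111; 0b0100 ⊕ 0b0111 = 0b0011.
Blocks that differ from the original plaintext: P1, P2.

P1 = 0b1011, P2 = 0b0100, P3 = 0b0100, P4 = 0b0011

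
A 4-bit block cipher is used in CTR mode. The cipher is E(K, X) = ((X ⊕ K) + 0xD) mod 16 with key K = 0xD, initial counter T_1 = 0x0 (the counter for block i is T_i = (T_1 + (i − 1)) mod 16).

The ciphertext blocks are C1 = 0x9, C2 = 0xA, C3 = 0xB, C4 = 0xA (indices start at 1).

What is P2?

P2 = 0x3

CTR decryption: S_i = E(K, T_i) where T_i is the counter for block i; P_i = C_i ⊕ S_i.
P2: T = 0x1, S = E(K, T) = 0x9; 0xA ⊕ 0x9 = 0x3.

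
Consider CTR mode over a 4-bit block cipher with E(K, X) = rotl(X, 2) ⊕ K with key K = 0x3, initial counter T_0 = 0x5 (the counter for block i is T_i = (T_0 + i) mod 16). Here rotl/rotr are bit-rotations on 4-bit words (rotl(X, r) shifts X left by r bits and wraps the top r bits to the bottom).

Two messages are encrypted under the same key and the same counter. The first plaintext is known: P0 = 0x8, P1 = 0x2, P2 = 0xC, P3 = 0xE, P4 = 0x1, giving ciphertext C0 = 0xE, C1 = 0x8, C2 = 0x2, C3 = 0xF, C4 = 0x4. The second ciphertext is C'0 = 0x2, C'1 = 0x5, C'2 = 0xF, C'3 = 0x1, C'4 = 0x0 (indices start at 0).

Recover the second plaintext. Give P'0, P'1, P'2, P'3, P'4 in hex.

P'0 = 0x4, P'1 = 0xF, P'2 = 0x1, P'3 = 0x0, P'4 = 0x5

In CTR with a reused counter, both messages share the same keystream S_i, so C_i ⊕ C'_i = P_i ⊕ P'_i and thus P'_i = P_i ⊕ C_i ⊕ C'_i.
P'0: 0x8 ⊕ 0xE ⊕ 0x2 = 0x4.
P'1: 0x2 ⊕ 0x8 ⊕ 0x5 = 0xF.
P'2: 0xC ⊕ 0x2 ⊕ 0xF = 0x1.
P'3: 0xE ⊕ 0xF ⊕ 0x1 = 0x0.
P'4: 0x1 ⊕ 0x4 ⊕ 0x0 = 0x5.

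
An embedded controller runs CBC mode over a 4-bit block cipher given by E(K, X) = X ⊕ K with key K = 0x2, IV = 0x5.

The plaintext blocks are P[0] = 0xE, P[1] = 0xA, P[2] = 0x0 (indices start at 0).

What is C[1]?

CBC encryption: C_i = E(K, P_i ⊕ C_{i−1}), with C_{−1} = IV.
C[0]: P[0] ⊕ 0x5 = 0xB; E(K, 0xB) = 0x9.
C[1]: P[1] ⊕ 0x9 = 0x3; E(K, 0x3) = 0x1.

C[1] = 0x1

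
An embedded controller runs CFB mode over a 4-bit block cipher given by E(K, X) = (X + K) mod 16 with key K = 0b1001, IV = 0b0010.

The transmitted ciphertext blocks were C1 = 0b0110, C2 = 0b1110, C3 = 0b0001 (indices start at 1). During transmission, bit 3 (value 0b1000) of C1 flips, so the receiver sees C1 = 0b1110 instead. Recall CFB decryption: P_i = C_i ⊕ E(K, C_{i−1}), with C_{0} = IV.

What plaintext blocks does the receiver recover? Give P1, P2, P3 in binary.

P1 = 0b0101, P2 = 0b1001, P3 = 0b0110

Only C1 changed, to 0b1110. In CFB, a change in C_i flips the same bit in P_i and garbles P_{i+1}. Decrypting the received ciphertext:
P1: E(K, 0b0010) = 0b1011; 0b1110 ⊕ 0b1011 = 0b0101.
P2: E(K, 0b1110) = 0b0111; 0b1110 ⊕ 0b0111 = 0b1001.
P3: E(K, 0b1110) = 0b0111; 0b0001 ⊕ 0b0111 = 0b0110.
Blocks that differ from the original plaintext: P1, P2.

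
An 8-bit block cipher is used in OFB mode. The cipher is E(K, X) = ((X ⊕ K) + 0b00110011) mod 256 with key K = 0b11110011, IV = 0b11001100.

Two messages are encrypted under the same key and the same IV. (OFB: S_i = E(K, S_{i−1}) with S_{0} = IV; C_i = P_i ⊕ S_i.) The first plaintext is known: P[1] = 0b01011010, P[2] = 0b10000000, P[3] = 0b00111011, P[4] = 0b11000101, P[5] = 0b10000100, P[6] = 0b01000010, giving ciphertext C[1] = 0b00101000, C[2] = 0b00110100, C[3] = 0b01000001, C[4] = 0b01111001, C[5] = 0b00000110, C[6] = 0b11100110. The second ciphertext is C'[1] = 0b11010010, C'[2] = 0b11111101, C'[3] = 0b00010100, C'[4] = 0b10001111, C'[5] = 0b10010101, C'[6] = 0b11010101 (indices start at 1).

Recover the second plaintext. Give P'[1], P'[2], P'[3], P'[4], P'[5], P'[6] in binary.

P'[1] = 0b10100000, P'[2] = 0b01001001, P'[3] = 0b01101110, P'[4] = 0b00110011, P'[5] = 0b00010111, P'[6] = 0b01110001

In OFB with a reused IV, both messages share the same keystream S_i, so C_i ⊕ C'_i = P_i ⊕ P'_i and thus P'_i = P_i ⊕ C_i ⊕ C'_i.
P'[1]: 0b01011010 ⊕ 0b00101000 ⊕ 0b11010010 = 0b10100000.
P'[2]: 0b10000000 ⊕ 0b00110100 ⊕ 0b11111101 = 0b01001001.
P'[3]: 0b00111011 ⊕ 0b01000001 ⊕ 0b00010100 = 0b01101110.
P'[4]: 0b11000101 ⊕ 0b01111001 ⊕ 0b10001111 = 0b00110011.
P'[5]: 0b10000100 ⊕ 0b00000110 ⊕ 0b10010101 = 0b00010111.
P'[6]: 0b01000010 ⊕ 0b11100110 ⊕ 0b11010101 = 0b01110001.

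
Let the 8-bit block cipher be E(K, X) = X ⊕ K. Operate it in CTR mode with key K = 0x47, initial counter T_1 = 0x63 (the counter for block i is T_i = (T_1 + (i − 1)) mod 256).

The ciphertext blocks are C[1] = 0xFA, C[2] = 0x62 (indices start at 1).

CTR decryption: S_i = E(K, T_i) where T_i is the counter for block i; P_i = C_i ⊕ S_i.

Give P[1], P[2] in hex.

P[1] = 0xDE, P[2] = 0x41

P[1]: T = 0x63, S = E(K, T) = 0x24; 0xFA ⊕ 0x24 = 0xDE.
P[2]: T = 0x64, S = E(K, T) = 0x23; 0x62 ⊕ 0x23 = 0x41.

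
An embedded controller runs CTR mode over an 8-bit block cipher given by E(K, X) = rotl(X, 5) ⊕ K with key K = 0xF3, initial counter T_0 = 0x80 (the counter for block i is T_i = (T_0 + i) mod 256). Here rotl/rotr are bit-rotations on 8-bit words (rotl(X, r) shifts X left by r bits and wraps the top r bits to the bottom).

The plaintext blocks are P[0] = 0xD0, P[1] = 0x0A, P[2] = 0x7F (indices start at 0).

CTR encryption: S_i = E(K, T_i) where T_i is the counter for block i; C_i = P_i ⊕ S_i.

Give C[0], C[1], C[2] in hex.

C[0]: T = 0x80, S = E(K, T) = 0xE3; 0xD0 ⊕ 0xE3 = 0x33.
C[1]: T = 0x81, S = E(K, T) = 0xC3; 0x0A ⊕ 0xC3 = 0xC9.
C[2]: T = 0x82, S = E(K, T) = 0xA3; 0x7F ⊕ 0xA3 = 0xDC.

C[0] = 0x33, C[1] = 0xC9, C[2] = 0xDC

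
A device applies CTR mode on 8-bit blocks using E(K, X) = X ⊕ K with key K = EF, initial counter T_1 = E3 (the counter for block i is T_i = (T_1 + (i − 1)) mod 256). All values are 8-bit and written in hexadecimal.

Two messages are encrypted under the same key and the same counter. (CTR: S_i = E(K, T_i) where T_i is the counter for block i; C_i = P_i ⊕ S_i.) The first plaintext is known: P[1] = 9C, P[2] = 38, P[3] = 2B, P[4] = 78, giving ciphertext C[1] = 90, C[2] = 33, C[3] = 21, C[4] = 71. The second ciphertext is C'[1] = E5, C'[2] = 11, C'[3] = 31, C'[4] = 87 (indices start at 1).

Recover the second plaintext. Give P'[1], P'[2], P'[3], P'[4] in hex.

P'[1] = E9, P'[2] = 1A, P'[3] = 3B, P'[4] = 8E

In CTR with a reused counter, both messages share the same keystream S_i, so C_i ⊕ C'_i = P_i ⊕ P'_i and thus P'_i = P_i ⊕ C_i ⊕ C'_i.
P'[1]: 9C ⊕ 90 ⊕ E5 = E9.
P'[2]: 38 ⊕ 33 ⊕ 11 = 1A.
P'[3]: 2B ⊕ 21 ⊕ 31 = 3B.
P'[4]: 78 ⊕ 71 ⊕ 87 = 8E.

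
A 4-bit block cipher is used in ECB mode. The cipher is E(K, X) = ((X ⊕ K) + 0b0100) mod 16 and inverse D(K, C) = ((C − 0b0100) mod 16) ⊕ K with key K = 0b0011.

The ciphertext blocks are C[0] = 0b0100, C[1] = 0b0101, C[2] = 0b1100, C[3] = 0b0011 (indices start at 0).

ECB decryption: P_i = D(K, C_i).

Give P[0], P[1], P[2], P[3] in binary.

P[0] = 0b0011, P[1] = 0b0010, P[2] = 0b1011, P[3] = 0b1100

P[0]: D(K, 0b0100) = 0b0011.
P[1]: D(K, 0b0101) = 0b0010.
P[2]: D(K, 0b1100) = 0b1011.
P[3]: D(K, 0b0011) = 0b1100.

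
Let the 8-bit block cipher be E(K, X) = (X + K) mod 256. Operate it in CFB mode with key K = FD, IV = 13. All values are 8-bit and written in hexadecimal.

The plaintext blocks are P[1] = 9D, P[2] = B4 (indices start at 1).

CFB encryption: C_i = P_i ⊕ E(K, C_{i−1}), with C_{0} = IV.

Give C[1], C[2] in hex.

C[1] = 8D, C[2] = 3E

C[1]: E(K, 13) = 10; 9D ⊕ 10 = 8D.
C[2]: E(K, 8D) = 8A; B4 ⊕ 8A = 3E.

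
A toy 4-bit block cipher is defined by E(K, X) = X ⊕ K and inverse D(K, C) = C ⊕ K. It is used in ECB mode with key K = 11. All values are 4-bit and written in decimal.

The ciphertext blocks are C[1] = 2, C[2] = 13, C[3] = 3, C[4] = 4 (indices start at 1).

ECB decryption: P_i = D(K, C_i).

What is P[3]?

P[3]: D(K, 3) = 8.

P[3] = 8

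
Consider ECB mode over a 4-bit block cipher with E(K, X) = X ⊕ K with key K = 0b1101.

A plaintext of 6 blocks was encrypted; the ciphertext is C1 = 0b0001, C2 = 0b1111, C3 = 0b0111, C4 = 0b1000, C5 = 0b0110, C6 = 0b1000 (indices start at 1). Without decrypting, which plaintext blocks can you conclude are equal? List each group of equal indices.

P4 = P6

ECB encrypts each block independently with the same key, so equal ciphertext blocks imply equal plaintext blocks.
C4 = C6 = 0b1000, so P4 = P6.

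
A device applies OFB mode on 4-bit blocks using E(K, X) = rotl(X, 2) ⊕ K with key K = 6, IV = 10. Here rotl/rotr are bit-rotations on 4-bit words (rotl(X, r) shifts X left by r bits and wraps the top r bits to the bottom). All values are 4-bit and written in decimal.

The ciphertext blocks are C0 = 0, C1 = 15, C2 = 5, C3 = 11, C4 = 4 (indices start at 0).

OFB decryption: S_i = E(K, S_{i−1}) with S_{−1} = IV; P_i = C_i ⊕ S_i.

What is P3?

P3 = 1

P0: S = E(K, 10) = 12; 0 ⊕ 12 = 12.
P1: S = E(K, 12) = 5; 15 ⊕ 5 = 10.
P2: S = E(K, 5) = 3; 5 ⊕ 3 = 6.
P3: S = E(K, 3) = 10; 11 ⊕ 10 = 1.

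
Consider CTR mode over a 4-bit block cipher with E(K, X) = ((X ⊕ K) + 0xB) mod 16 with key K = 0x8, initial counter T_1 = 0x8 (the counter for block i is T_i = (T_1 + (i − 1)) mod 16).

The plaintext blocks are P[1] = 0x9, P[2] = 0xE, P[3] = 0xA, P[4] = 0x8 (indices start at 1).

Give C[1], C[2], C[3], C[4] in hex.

CTR encryption: S_i = E(K, T_i) where T_i is the counter for block i; C_i = P_i ⊕ S_i.
C[1]: T = 0x8, S = E(K, T) = 0xB; 0x9 ⊕ 0xB = 0x2.
C[2]: T = 0x9, S = E(K, T) = 0xC; 0xE ⊕ 0xC = 0x2.
C[3]: T = 0xA, S = E(K, T) = 0xD; 0xA ⊕ 0xD = 0x7.
C[4]: T = 0xB, S = E(K, T) = 0xE; 0x8 ⊕ 0xE = 0x6.

C[1] = 0x2, C[2] = 0x2, C[3] = 0x7, C[4] = 0x6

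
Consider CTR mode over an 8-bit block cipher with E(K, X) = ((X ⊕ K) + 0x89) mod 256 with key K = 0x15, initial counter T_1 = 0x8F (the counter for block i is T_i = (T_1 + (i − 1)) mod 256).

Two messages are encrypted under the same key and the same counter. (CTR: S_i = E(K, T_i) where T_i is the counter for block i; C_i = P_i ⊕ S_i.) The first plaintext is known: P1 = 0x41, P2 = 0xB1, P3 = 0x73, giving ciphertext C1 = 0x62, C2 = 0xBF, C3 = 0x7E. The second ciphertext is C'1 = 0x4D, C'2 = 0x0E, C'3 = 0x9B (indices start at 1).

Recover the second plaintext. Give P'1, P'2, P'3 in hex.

P'1 = 0x6E, P'2 = 0x00, P'3 = 0x96

In CTR with a reused counter, both messages share the same keystream S_i, so C_i ⊕ C'_i = P_i ⊕ P'_i and thus P'_i = P_i ⊕ C_i ⊕ C'_i.
P'1: 0x41 ⊕ 0x62 ⊕ 0x4D = 0x6E.
P'2: 0xB1 ⊕ 0xBF ⊕ 0x0E = 0x00.
P'3: 0x73 ⊕ 0x7E ⊕ 0x9B = 0x96.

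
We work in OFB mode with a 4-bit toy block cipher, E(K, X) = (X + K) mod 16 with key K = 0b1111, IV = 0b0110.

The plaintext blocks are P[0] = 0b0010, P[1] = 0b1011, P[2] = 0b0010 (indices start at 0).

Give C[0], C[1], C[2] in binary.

C[0] = 0b0111, C[1] = 0b1111, C[2] = 0b0001

OFB encryption: S_i = E(K, S_{i−1}) with S_{−1} = IV; C_i = P_i ⊕ S_i.
C[0]: S = E(K, 0b0110) = 0b0101; 0b0010 ⊕ 0b0101 = 0b0111.
C[1]: S = E(K, 0b0101) = 0b0100; 0b1011 ⊕ 0b0100 = 0b1111.
C[2]: S = E(K, 0b0100) = 0b0011; 0b0010 ⊕ 0b0011 = 0b0001.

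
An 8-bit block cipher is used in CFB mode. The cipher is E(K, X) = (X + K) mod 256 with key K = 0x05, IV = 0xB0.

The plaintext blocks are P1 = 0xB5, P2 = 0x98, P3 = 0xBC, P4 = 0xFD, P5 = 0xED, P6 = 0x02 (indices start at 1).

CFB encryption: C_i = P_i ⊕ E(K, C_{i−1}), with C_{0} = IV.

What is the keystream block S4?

0x23

C1: E(K, 0xB0) = 0xB5; 0xB5 ⊕ 0xB5 = 0x00.
C2: E(K, 0x00) = 0x05; 0x98 ⊕ 0x05 = 0x9D.
C3: E(K, 0x9D) = 0xA2; 0xBC ⊕ 0xA2 = 0x1E.
C4: E(K, 0x1E) = 0x23; 0xFD ⊕ 0x23 = 0xDE.
So S4 = 0x23.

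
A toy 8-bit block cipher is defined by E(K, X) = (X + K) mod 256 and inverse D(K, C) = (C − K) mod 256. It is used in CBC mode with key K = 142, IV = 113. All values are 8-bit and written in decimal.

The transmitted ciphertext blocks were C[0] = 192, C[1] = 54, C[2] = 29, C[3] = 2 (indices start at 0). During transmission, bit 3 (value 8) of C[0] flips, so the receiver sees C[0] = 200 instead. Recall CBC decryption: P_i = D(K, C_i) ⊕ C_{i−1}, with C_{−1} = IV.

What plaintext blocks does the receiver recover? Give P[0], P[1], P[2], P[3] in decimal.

P[0] = 75, P[1] = 96, P[2] = 185, P[3] = 105

Only C[0] changed, to 200. In CBC, a change in C_i garbles P_i and flips the same bit in P_{i+1}. Decrypting the received ciphertext:
P[0]: D(K, 200) = 58; 58 ⊕ 113 = 75.
P[1]: D(K, 54) = 168; 168 ⊕ 200 = 96.
P[2]: D(K, 29) = 143; 143 ⊕ 54 = 185.
P[3]: D(K, 2) = 116; 116 ⊕ 29 = 105.
Blocks that differ from the original plaintext: P[0], P[1].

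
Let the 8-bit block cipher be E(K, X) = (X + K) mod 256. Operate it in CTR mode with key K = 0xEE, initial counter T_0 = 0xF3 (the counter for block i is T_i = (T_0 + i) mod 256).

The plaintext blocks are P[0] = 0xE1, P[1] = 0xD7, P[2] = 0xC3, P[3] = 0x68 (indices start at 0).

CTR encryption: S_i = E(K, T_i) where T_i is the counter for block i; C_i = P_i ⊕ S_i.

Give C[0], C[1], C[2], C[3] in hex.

C[0] = 0x00, C[1] = 0x35, C[2] = 0x20, C[3] = 0x8C

C[0]: T = 0xF3, S = E(K, T) = 0xE1; 0xE1 ⊕ 0xE1 = 0x00.
C[1]: T = 0xF4, S = E(K, T) = 0xE2; 0xD7 ⊕ 0xE2 = 0x35.
C[2]: T = 0xF5, S = E(K, T) = 0xE3; 0xC3 ⊕ 0xE3 = 0x20.
C[3]: T = 0xF6, S = E(K, T) = 0xE4; 0x68 ⊕ 0xE4 = 0x8C.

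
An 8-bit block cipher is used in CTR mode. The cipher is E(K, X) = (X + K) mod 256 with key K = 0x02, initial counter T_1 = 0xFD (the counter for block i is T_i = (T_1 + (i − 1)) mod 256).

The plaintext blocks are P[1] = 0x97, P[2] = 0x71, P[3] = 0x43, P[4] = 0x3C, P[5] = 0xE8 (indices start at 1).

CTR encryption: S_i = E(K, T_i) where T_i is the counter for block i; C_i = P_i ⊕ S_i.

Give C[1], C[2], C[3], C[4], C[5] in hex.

C[1] = 0x68, C[2] = 0x71, C[3] = 0x42, C[4] = 0x3E, C[5] = 0xEB

C[1]: T = 0xFD, S = E(K, T) = 0xFF; 0x97 ⊕ 0xFF = 0x68.
C[2]: T = 0xFE, S = E(K, T) = 0x00; 0x71 ⊕ 0x00 = 0x71.
C[3]: T = 0xFF, S = E(K, T) = 0x01; 0x43 ⊕ 0x01 = 0x42.
C[4]: T = 0x00, S = E(K, T) = 0x02; 0x3C ⊕ 0x02 = 0x3E.
C[5]: T = 0x01, S = E(K, T) = 0x03; 0xE8 ⊕ 0x03 = 0xEB.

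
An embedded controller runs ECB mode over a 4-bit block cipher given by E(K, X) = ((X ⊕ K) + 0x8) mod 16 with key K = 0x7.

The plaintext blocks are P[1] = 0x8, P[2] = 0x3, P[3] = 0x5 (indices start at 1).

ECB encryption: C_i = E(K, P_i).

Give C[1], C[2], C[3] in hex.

C[1] = 0x7, C[2] = 0xC, C[3] = 0xA

C[1]: E(K, 0x8) = 0x7.
C[2]: E(K, 0x3) = 0xC.
C[3]: E(K, 0x5) = 0xA.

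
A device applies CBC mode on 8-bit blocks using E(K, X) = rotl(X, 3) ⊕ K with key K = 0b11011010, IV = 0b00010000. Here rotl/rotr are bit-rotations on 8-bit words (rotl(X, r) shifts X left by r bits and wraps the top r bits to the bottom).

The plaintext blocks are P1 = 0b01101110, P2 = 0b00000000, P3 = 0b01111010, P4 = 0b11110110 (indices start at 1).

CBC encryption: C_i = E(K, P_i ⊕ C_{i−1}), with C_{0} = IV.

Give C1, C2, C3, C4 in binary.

C1: P1 ⊕ 0b00010000 = 0b01111110; E(K, 0b01111110) = 0b00101001.
C2: P2 ⊕ 0b00101001 = 0b00101001; E(K, 0b00101001) = 0b10010011.
C3: P3 ⊕ 0b10010011 = 0b11101001; E(K, 0b11101001) = 0b10010101.
C4: P4 ⊕ 0b10010101 = 0b01100011; E(K, 0b01100011) = 0b11000001.

C1 = 0b00101001, C2 = 0b10010011, C3 = 0b10010101, C4 = 0b11000001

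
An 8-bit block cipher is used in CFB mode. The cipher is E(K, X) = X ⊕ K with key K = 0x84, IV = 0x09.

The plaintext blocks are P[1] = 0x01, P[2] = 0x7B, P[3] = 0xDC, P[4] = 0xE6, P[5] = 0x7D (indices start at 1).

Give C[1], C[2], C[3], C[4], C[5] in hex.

CFB encryption: C_i = P_i ⊕ E(K, C_{i−1}), with C_{0} = IV.
C[1]: E(K, 0x09) = 0x8D; 0x01 ⊕ 0x8D = 0x8C.
C[2]: E(K, 0x8C) = 0x08; 0x7B ⊕ 0x08 = 0x73.
C[3]: E(K, 0x73) = 0xF7; 0xDC ⊕ 0xF7 = 0x2B.
C[4]: E(K, 0x2B) = 0xAF; 0xE6 ⊕ 0xAF = 0x49.
C[5]: E(K, 0x49) = 0xCD; 0x7D ⊕ 0xCD = 0xB0.

C[1] = 0x8C, C[2] = 0x73, C[3] = 0x2B, C[4] = 0x49, C[5] = 0xB0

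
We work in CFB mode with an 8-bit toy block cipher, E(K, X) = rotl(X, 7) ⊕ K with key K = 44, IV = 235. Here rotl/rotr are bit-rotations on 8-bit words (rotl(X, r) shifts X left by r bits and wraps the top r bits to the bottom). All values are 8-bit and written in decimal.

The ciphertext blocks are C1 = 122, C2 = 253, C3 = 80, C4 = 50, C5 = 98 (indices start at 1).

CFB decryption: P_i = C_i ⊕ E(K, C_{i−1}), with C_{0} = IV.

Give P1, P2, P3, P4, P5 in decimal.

P1 = 163, P2 = 236, P3 = 130, P4 = 54, P5 = 87

P1: E(K, 235) = 217; 122 ⊕ 217 = 163.
P2: E(K, 122) = 17; 253 ⊕ 17 = 236.
P3: E(K, 253) = 210; 80 ⊕ 210 = 130.
P4: E(K, 80) = 4; 50 ⊕ 4 = 54.
P5: E(K, 50) = 53; 98 ⊕ 53 = 87.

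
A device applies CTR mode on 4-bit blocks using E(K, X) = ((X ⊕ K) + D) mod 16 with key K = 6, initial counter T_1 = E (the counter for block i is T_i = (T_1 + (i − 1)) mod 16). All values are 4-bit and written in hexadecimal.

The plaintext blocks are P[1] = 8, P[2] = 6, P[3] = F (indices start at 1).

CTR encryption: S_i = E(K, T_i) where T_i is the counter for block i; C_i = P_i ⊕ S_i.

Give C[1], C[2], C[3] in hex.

C[1]: T = E, S = E(K, T) = 5; 8 ⊕ 5 = D.
C[2]: T = F, S = E(K, T) = 6; 6 ⊕ 6 = 0.
C[3]: T = 0, S = E(K, T) = 3; F ⊕ 3 = C.

C[1] = D, C[2] = 0, C[3] = C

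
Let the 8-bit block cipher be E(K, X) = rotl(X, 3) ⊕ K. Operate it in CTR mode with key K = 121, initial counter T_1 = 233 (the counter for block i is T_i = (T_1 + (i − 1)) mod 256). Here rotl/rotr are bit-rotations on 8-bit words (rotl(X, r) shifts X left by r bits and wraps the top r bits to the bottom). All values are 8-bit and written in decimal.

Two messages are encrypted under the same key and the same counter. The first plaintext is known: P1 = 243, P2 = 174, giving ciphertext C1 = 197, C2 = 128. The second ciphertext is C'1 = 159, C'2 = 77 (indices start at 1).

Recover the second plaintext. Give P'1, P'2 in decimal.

P'1 = 169, P'2 = 99

In CTR with a reused counter, both messages share the same keystream S_i, so C_i ⊕ C'_i = P_i ⊕ P'_i and thus P'_i = P_i ⊕ C_i ⊕ C'_i.
P'1: 243 ⊕ 197 ⊕ 159 = 169.
P'2: 174 ⊕ 128 ⊕ 77 = 99.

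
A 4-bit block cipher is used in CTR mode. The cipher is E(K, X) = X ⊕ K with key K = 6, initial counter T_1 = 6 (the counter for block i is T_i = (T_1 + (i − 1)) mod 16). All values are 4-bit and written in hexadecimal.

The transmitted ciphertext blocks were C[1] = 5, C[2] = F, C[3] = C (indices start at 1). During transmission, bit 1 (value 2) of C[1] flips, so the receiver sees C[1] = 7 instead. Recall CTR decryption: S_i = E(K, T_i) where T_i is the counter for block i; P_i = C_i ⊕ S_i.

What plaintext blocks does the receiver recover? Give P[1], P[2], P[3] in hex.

P[1] = 7, P[2] = E, P[3] = 2

Only C[1] changed, to 7. In CTR, a change in C_i flips the same bit in P_i only; the keystream is unaffected. Decrypting the received ciphertext:
P[1]: T = 6, S = E(K, T) = 0; 7 ⊕ 0 = 7.
P[2]: T = 7, S = E(K, T) = 1; F ⊕ 1 = E.
P[3]: T = 8, S = E(K, T) = E; C ⊕ E = 2.
Blocks that differ from the original plaintext: P[1].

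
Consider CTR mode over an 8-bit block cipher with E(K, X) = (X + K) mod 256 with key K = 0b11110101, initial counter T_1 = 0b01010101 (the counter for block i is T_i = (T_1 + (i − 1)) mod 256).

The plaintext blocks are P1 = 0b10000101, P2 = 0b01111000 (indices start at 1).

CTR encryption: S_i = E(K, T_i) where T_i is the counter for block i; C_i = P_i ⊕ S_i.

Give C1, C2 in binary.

C1 = 0b11001111, C2 = 0b00110011

C1: T = 0b01010101, S = E(K, T) = 0b01001010; 0b10000101 ⊕ 0b01001010 = 0b11001111.
C2: T = 0b01010110, S = E(K, T) = 0b01001011; 0b01111000 ⊕ 0b01001011 = 0b00110011.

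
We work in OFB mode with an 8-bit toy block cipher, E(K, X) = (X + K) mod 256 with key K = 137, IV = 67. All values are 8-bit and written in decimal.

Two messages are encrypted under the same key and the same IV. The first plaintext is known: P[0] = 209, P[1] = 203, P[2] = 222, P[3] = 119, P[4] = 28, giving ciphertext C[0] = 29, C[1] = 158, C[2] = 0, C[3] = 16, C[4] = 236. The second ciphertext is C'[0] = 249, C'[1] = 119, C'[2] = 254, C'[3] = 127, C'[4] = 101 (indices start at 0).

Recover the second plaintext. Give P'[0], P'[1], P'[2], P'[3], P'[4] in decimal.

In OFB with a reused IV, both messages share the same keystream S_i, so C_i ⊕ C'_i = P_i ⊕ P'_i and thus P'_i = P_i ⊕ C_i ⊕ C'_i.
P'[0]: 209 ⊕ 29 ⊕ 249 = 53.
P'[1]: 203 ⊕ 158 ⊕ 119 = 34.
P'[2]: 222 ⊕ 0 ⊕ 254 = 32.
P'[3]: 119 ⊕ 16 ⊕ 127 = 24.
P'[4]: 28 ⊕ 236 ⊕ 101 = 149.

P'[0] = 53, P'[1] = 34, P'[2] = 32, P'[3] = 24, P'[4] = 149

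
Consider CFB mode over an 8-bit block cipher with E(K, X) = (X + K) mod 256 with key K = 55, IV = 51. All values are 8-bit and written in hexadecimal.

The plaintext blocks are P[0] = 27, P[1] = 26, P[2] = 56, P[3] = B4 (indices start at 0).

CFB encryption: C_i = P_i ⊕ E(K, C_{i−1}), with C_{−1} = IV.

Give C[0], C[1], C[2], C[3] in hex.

C[0] = 81, C[1] = F0, C[2] = 13, C[3] = DC

C[0]: E(K, 51) = A6; 27 ⊕ A6 = 81.
C[1]: E(K, 81) = D6; 26 ⊕ D6 = F0.
C[2]: E(K, F0) = 45; 56 ⊕ 45 = 13.
C[3]: E(K, 13) = 68; B4 ⊕ 68 = DC.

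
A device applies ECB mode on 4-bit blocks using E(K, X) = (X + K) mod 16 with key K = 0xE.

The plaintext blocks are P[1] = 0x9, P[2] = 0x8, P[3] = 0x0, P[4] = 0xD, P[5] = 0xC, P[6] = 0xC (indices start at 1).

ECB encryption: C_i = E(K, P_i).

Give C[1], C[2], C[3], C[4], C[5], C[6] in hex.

C[1]: E(K, 0x9) = 0x7.
C[2]: E(K, 0x8) = 0x6.
C[3]: E(K, 0x0) = 0xE.
C[4]: E(K, 0xD) = 0xB.
C[5]: E(K, 0xC) = 0xA.
C[6]: E(K, 0xC) = 0xA.

C[1] = 0x7, C[2] = 0x6, C[3] = 0xE, C[4] = 0xB, C[5] = 0xA, C[6] = 0xA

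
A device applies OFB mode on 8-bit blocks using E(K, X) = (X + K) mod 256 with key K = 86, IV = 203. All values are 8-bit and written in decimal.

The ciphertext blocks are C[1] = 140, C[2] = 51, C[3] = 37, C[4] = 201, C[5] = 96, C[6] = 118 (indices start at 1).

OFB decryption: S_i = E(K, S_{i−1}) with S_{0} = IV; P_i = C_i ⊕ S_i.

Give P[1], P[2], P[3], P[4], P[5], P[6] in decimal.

P[1]: S = E(K, 203) = 33; 140 ⊕ 33 = 173.
P[2]: S = E(K, 33) = 119; 51 ⊕ 119 = 68.
P[3]: S = E(K, 119) = 205; 37 ⊕ 205 = 232.
P[4]: S = E(K, 205) = 35; 201 ⊕ 35 = 234.
P[5]: S = E(K, 35) = 121; 96 ⊕ 121 = 25.
P[6]: S = E(K, 121) = 207; 118 ⊕ 207 = 185.

P[1] = 173, P[2] = 68, P[3] = 232, P[4] = 234, P[5] = 25, P[6] = 185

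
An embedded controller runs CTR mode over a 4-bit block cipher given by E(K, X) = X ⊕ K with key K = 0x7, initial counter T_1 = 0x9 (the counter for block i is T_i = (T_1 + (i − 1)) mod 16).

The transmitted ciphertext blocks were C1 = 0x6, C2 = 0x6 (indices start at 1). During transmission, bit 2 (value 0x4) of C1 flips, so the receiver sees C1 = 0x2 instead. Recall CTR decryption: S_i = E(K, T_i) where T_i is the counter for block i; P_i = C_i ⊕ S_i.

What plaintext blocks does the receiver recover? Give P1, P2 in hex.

P1 = 0xC, P2 = 0xB

Only C1 changed, to 0x2. In CTR, a change in C_i flips the same bit in P_i only; the keystream is unaffected. Decrypting the received ciphertext:
P1: T = 0x9, S = E(K, T) = 0xE; 0x2 ⊕ 0xE = 0xC.
P2: T = 0xA, S = E(K, T) = 0xD; 0x6 ⊕ 0xD = 0xB.
Blocks that differ from the original plaintext: P1.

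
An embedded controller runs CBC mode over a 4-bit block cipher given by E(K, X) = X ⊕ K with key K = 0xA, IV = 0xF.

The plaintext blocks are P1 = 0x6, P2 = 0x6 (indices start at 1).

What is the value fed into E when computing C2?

0x5

CBC encryption: C_i = E(K, P_i ⊕ C_{i−1}), with C_{0} = IV.
C1: P1 ⊕ 0xF = 0x9; E(K, 0x9) = 0x3.
C2: P2 ⊕ 0x3 = 0x5; E(K, 0x5) = 0xF.
So the input to E for block 2 is 0x5.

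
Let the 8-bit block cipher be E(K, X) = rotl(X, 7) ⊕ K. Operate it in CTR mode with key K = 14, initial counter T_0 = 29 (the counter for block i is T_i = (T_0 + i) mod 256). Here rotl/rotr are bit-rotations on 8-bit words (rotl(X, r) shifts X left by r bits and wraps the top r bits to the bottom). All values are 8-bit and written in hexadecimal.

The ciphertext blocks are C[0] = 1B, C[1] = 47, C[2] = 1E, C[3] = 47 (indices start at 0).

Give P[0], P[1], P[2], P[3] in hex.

CTR decryption: S_i = E(K, T_i) where T_i is the counter for block i; P_i = C_i ⊕ S_i.
P[0]: T = 29, S = E(K, T) = 80; 1B ⊕ 80 = 9B.
P[1]: T = 2A, S = E(K, T) = 01; 47 ⊕ 01 = 46.
P[2]: T = 2B, S = E(K, T) = 81; 1E ⊕ 81 = 9F.
P[3]: T = 2C, S = E(K, T) = 02; 47 ⊕ 02 = 45.

P[0] = 9B, P[1] = 46, P[2] = 9F, P[3] = 45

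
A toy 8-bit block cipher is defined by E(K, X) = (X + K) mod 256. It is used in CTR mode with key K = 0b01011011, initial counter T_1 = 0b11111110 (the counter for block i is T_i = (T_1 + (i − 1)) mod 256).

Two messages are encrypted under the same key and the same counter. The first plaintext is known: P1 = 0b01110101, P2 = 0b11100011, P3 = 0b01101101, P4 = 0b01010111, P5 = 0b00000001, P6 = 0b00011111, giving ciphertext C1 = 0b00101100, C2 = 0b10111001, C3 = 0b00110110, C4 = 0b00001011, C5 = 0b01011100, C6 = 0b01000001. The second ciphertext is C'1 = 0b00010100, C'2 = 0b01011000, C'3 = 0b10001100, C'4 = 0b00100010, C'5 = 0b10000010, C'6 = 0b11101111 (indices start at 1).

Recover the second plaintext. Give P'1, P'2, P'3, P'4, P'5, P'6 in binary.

P'1 = 0b01001101, P'2 = 0b00000010, P'3 = 0b11010111, P'4 = 0b01111110, P'5 = 0b11011111, P'6 = 0b10110001

In CTR with a reused counter, both messages share the same keystream S_i, so C_i ⊕ C'_i = P_i ⊕ P'_i and thus P'_i = P_i ⊕ C_i ⊕ C'_i.
P'1: 0b01110101 ⊕ 0b00101100 ⊕ 0b00010100 = 0b01001101.
P'2: 0b11100011 ⊕ 0b10111001 ⊕ 0b01011000 = 0b00000010.
P'3: 0b01101101 ⊕ 0b00110110 ⊕ 0b10001100 = 0b11010111.
P'4: 0b01010111 ⊕ 0b00001011 ⊕ 0b00100010 = 0b01111110.
P'5: 0b00000001 ⊕ 0b01011100 ⊕ 0b10000010 = 0b11011111.
P'6: 0b00011111 ⊕ 0b01000001 ⊕ 0b11101111 = 0b10110001.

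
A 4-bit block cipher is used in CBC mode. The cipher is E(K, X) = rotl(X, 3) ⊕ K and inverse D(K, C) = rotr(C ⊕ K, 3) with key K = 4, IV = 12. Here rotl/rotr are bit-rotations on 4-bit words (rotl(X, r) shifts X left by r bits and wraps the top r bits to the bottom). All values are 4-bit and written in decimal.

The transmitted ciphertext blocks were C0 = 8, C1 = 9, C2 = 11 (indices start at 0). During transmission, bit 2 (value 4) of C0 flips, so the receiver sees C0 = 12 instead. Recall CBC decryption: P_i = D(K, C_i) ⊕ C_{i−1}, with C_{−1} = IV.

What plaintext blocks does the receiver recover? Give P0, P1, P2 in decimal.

P0 = 13, P1 = 7, P2 = 6

Only C0 changed, to 12. In CBC, a change in C_i garbles P_i and flips the same bit in P_{i+1}. Decrypting the received ciphertext:
P0: D(K, 12) = 1; 1 ⊕ 12 = 13.
P1: D(K, 9) = 11; 11 ⊕ 12 = 7.
P2: D(K, 11) = 15; 15 ⊕ 9 = 6.
Blocks that differ from the original plaintext: P0, P1.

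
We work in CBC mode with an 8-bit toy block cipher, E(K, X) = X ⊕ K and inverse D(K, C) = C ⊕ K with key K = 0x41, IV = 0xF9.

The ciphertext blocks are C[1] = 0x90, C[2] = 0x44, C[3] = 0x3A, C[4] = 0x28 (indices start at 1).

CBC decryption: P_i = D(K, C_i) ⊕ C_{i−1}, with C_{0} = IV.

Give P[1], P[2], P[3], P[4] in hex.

P[1] = 0x28, P[2] = 0x95, P[3] = 0x3F, P[4] = 0x53

P[1]: D(K, 0x90) = 0xD1; 0xD1 ⊕ 0xF9 = 0x28.
P[2]: D(K, 0x44) = 0x05; 0x05 ⊕ 0x90 = 0x95.
P[3]: D(K, 0x3A) = 0x7B; 0x7B ⊕ 0x44 = 0x3F.
P[4]: D(K, 0x28) = 0x69; 0x69 ⊕ 0x3A = 0x53.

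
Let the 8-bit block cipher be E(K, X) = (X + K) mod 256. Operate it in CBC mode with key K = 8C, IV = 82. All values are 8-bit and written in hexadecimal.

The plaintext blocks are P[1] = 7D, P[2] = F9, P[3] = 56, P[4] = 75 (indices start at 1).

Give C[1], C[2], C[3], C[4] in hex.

C[1] = 8B, C[2] = FE, C[3] = 34, C[4] = CD

CBC encryption: C_i = E(K, P_i ⊕ C_{i−1}), with C_{0} = IV.
C[1]: P[1] ⊕ 82 = FF; E(K, FF) = 8B.
C[2]: P[2] ⊕ 8B = 72; E(K, 72) = FE.
C[3]: P[3] ⊕ FE = A8; E(K, A8) = 34.
C[4]: P[4] ⊕ 34 = 41; E(K, 41) = CD.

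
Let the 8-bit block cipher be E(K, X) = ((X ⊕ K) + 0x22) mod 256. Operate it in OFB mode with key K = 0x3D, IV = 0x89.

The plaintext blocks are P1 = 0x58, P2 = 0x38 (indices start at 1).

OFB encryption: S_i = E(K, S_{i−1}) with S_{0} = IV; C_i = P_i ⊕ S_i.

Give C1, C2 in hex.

C1: S = E(K, 0x89) = 0xD6; 0x58 ⊕ 0xD6 = 0x8E.
C2: S = E(K, 0xD6) = 0x0D; 0x38 ⊕ 0x0D = 0x35.

C1 = 0x8E, C2 = 0x35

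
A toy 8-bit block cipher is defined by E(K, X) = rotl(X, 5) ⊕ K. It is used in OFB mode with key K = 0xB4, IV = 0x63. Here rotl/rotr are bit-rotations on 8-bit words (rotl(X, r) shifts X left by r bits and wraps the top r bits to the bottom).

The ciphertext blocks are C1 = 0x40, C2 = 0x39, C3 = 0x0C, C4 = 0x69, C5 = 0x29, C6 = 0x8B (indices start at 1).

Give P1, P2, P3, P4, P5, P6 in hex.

P1 = 0x98, P2 = 0x96, P3 = 0x4D, P4 = 0xF5, P5 = 0x0E, P6 = 0xDB

OFB decryption: S_i = E(K, S_{i−1}) with S_{0} = IV; P_i = C_i ⊕ S_i.
P1: S = E(K, 0x63) = 0xD8; 0x40 ⊕ 0xD8 = 0x98.
P2: S = E(K, 0xD8) = 0xAF; 0x39 ⊕ 0xAF = 0x96.
P3: S = E(K, 0xAF) = 0x41; 0x0C ⊕ 0x41 = 0x4D.
P4: S = E(K, 0x41) = 0x9C; 0x69 ⊕ 0x9C = 0xF5.
P5: S = E(K, 0x9C) = 0x27; 0x29 ⊕ 0x27 = 0x0E.
P6: S = E(K, 0x27) = 0x50; 0x8B ⊕ 0x50 = 0xDB.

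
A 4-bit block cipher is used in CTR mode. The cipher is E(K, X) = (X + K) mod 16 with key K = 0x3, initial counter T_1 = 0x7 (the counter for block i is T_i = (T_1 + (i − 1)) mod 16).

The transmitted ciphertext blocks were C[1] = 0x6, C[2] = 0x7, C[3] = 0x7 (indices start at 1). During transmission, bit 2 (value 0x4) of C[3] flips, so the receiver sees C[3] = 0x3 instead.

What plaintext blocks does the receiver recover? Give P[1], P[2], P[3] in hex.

CTR decryption: S_i = E(K, T_i) where T_i is the counter for block i; P_i = C_i ⊕ S_i.
Only C[3] changed, to 0x3. In CTR, a change in C_i flips the same bit in P_i only; the keystream is unaffected. Decrypting the received ciphertext:
P[1]: T = 0x7, S = E(K, T) = 0xA; 0x6 ⊕ 0xA = 0xC.
P[2]: T = 0x8, S = E(K, T) = 0xB; 0x7 ⊕ 0xB = 0xC.
P[3]: T = 0x9, S = E(K, T) = 0xC; 0x3 ⊕ 0xC = 0xF.
Blocks that differ from the original plaintext: P[3].

P[1] = 0xC, P[2] = 0xC, P[3] = 0xF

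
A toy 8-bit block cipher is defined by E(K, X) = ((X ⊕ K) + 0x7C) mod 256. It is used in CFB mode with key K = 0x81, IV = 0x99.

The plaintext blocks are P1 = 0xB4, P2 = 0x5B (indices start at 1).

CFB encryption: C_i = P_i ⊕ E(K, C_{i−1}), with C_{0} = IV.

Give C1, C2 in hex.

C1 = 0x20, C2 = 0x46

C1: E(K, 0x99) = 0x94; 0xB4 ⊕ 0x94 = 0x20.
C2: E(K, 0x20) = 0x1D; 0x5B ⊕ 0x1D = 0x46.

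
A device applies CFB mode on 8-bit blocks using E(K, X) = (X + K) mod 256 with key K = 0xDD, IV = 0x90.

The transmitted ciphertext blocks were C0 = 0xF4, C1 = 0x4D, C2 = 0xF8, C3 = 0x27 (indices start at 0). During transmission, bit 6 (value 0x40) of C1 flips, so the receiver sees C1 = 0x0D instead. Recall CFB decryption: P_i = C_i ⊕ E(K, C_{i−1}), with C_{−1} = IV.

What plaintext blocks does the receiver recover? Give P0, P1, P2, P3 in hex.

Only C1 changed, to 0x0D. In CFB, a change in C_i flips the same bit in P_i and garbles P_{i+1}. Decrypting the received ciphertext:
P0: E(K, 0x90) = 0x6D; 0xF4 ⊕ 0x6D = 0x99.
P1: E(K, 0xF4) = 0xD1; 0x0D ⊕ 0xD1 = 0xDC.
P2: E(K, 0x0D) = 0xEA; 0xF8 ⊕ 0xEA = 0x12.
P3: E(K, 0xF8) = 0xD5; 0x27 ⊕ 0xD5 = 0xF2.
Blocks that differ from the original plaintext: P1, P2.

P0 = 0x99, P1 = 0xDC, P2 = 0x12, P3 = 0xF2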